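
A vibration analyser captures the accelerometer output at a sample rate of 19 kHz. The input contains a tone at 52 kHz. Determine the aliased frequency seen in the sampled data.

5 kHz

52 kHz mod fs = 14 kHz.
14 kHz > fs/2 = 9.5 kHz, folds to fs − 14 kHz = 5 kHz.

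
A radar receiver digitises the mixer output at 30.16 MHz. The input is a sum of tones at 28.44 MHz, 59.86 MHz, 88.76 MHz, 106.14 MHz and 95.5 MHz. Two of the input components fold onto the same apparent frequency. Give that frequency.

1.72 MHz

fs/2 = 15.08 MHz.
28.44 MHz > fs/2 = 15.08 MHz, folds to fs − 28.44 MHz = 1.72 MHz.
59.86 MHz mod fs = 29.7 MHz.
29.7 MHz > fs/2 = 15.08 MHz, folds to fs − 29.7 MHz = 0.46 MHz.
88.76 MHz mod fs = 28.44 MHz.
28.44 MHz > fs/2 = 15.08 MHz, folds to fs − 28.44 MHz = 1.72 MHz.
106.14 MHz mod fs = 15.66 MHz.
15.66 MHz > fs/2 = 15.08 MHz, folds to fs − 15.66 MHz = 14.5 MHz.
95.5 MHz mod fs = 5.02 MHz.
5.02 MHz ≤ fs/2 = 15.08 MHz, appears at 5.02 MHz.
28.44 MHz and 88.76 MHz both map to 1.72 MHz.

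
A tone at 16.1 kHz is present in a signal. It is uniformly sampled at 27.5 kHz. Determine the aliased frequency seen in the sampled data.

16.1 kHz > fs/2 = 13.75 kHz, folds to fs − 16.1 kHz = 11.4 kHz.

11.4 kHz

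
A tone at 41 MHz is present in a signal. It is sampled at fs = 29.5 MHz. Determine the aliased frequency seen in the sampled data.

11.5 MHz

41 MHz mod fs = 11.5 MHz.
11.5 MHz ≤ fs/2 = 14.75 MHz, appears at 11.5 MHz.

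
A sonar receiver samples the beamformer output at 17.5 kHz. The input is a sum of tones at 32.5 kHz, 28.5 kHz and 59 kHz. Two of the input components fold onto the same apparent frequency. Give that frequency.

fs/2 = 8.75 kHz.
32.5 kHz mod fs = 15 kHz.
15 kHz > fs/2 = 8.75 kHz, folds to fs − 15 kHz = 2.5 kHz.
28.5 kHz mod fs = 11 kHz.
11 kHz > fs/2 = 8.75 kHz, folds to fs − 11 kHz = 6.5 kHz.
59 kHz mod fs = 6.5 kHz.
6.5 kHz ≤ fs/2 = 8.75 kHz, appears at 6.5 kHz.
28.5 kHz and 59 kHz both map to 6.5 kHz.

6.5 kHz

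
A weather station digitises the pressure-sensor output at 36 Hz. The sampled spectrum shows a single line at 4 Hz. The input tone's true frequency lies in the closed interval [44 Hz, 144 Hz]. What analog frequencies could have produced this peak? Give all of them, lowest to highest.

68 Hz, 76 Hz, 104 Hz, 112 Hz, 140 Hz

Frequencies that alias to 4 Hz are k·fs ± 4 Hz for integer k ≥ 0.
k=0: 4 Hz.
k=1: 32 Hz, 40 Hz.
k=2: 68 Hz, 76 Hz.
k=3: 104 Hz, 112 Hz.
k=4: 140 Hz, 148 Hz.
k=5: 176 Hz, 184 Hz.
Within [44 Hz, 144 Hz]: 68 Hz, 76 Hz, 104 Hz, 112 Hz, 140 Hz.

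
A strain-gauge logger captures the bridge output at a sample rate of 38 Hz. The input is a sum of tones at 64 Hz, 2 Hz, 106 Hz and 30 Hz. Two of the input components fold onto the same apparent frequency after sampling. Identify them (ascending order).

fs/2 = 19 Hz.
64 Hz mod fs = 26 Hz.
26 Hz > fs/2 = 19 Hz, folds to fs − 26 Hz = 12 Hz.
2 Hz ≤ fs/2 = 19 Hz, passes unchanged.
106 Hz mod fs = 30 Hz.
30 Hz > fs/2 = 19 Hz, folds to fs − 30 Hz = 8 Hz.
30 Hz > fs/2 = 19 Hz, folds to fs − 30 Hz = 8 Hz.
30 Hz and 106 Hz both map to 8 Hz.

30 Hz, 106 Hz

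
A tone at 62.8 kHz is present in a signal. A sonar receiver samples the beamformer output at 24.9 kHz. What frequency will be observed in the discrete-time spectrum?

11.9 kHz

62.8 kHz mod fs = 13 kHz.
13 kHz > fs/2 = 12.45 kHz, folds to fs − 13 kHz = 11.9 kHz.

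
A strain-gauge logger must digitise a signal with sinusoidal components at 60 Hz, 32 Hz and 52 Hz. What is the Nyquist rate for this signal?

120 Hz

Highest-frequency component: 60 Hz.
Nyquist rate = 2 × 60 Hz = 120 Hz.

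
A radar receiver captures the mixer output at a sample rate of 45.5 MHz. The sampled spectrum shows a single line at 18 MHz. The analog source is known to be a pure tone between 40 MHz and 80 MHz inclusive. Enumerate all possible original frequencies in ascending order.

63.5 MHz, 73 MHz

Frequencies that alias to 18 MHz are k·fs ± 18 MHz for integer k ≥ 0.
k=0: 18 MHz.
k=1: 27.5 MHz, 63.5 MHz.
k=2: 73 MHz, 109 MHz.
k=3: 118.5 MHz, 154.5 MHz.
Within [40 MHz, 80 MHz]: 63.5 MHz, 73 MHz.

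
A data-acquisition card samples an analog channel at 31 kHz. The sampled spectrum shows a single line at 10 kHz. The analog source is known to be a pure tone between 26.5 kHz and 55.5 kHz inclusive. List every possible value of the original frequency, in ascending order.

41 kHz, 52 kHz

Frequencies that alias to 10 kHz are k·fs ± 10 kHz for integer k ≥ 0.
k=0: 10 kHz.
k=1: 21 kHz, 41 kHz.
k=2: 52 kHz, 72 kHz.
k=3: 83 kHz, 103 kHz.
Within [26.5 kHz, 55.5 kHz]: 41 kHz, 52 kHz.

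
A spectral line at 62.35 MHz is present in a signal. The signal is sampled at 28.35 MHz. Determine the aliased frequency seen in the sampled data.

62.35 MHz mod fs = 5.65 MHz.
5.65 MHz ≤ fs/2 = 14.175 MHz, appears at 5.65 MHz.

5.65 MHz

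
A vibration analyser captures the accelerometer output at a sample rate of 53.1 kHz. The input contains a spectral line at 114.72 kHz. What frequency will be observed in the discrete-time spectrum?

8.52 kHz

114.72 kHz mod fs = 8.52 kHz.
8.52 kHz ≤ fs/2 = 26.55 kHz, appears at 8.52 kHz.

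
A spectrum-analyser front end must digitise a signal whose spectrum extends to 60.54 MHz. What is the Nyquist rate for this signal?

Nyquist rate = 2 × 60.54 MHz = 121.08 MHz.

121.08 MHz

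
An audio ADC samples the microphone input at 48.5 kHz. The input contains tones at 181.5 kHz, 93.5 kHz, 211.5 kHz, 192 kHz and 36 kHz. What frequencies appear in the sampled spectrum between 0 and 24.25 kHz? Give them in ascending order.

fs/2 = 24.25 kHz.
181.5 kHz mod fs = 36 kHz.
36 kHz > fs/2 = 24.25 kHz, folds to fs − 36 kHz = 12.5 kHz.
93.5 kHz mod fs = 45 kHz.
45 kHz > fs/2 = 24.25 kHz, folds to fs − 45 kHz = 3.5 kHz.
211.5 kHz mod fs = 17.5 kHz.
17.5 kHz ≤ fs/2 = 24.25 kHz, appears at 17.5 kHz.
192 kHz mod fs = 46.5 kHz.
46.5 kHz > fs/2 = 24.25 kHz, folds to fs − 46.5 kHz = 2 kHz.
36 kHz > fs/2 = 24.25 kHz, folds to fs − 36 kHz = 12.5 kHz.
Distinct values: {2 kHz, 3.5 kHz, 12.5 kHz, 17.5 kHz}.

2 kHz, 3.5 kHz, 12.5 kHz, 17.5 kHz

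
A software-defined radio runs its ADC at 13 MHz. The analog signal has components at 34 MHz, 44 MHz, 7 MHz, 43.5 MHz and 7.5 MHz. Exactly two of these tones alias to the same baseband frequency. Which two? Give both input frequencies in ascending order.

fs/2 = 6.5 MHz.
34 MHz mod fs = 8 MHz.
8 MHz > fs/2 = 6.5 MHz, folds to fs − 8 MHz = 5 MHz.
44 MHz mod fs = 5 MHz.
5 MHz ≤ fs/2 = 6.5 MHz, appears at 5 MHz.
7 MHz > fs/2 = 6.5 MHz, folds to fs − 7 MHz = 6 MHz.
43.5 MHz mod fs = 4.5 MHz.
4.5 MHz ≤ fs/2 = 6.5 MHz, appears at 4.5 MHz.
7.5 MHz > fs/2 = 6.5 MHz, folds to fs − 7.5 MHz = 5.5 MHz.
34 MHz and 44 MHz both map to 5 MHz.

34 MHz, 44 MHz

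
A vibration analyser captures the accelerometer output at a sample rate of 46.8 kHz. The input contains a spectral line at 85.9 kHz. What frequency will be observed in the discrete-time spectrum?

7.7 kHz

85.9 kHz mod fs = 39.1 kHz.
39.1 kHz > fs/2 = 23.4 kHz, folds to fs − 39.1 kHz = 7.7 kHz.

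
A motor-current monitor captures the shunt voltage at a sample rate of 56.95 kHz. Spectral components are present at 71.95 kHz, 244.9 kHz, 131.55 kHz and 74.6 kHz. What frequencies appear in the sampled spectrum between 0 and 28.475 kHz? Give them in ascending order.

15 kHz, 17.1 kHz, 17.65 kHz

fs/2 = 28.475 kHz.
71.95 kHz mod fs = 15 kHz.
15 kHz ≤ fs/2 = 28.475 kHz, appears at 15 kHz.
244.9 kHz mod fs = 17.1 kHz.
17.1 kHz ≤ fs/2 = 28.475 kHz, appears at 17.1 kHz.
131.55 kHz mod fs = 17.65 kHz.
17.65 kHz ≤ fs/2 = 28.475 kHz, appears at 17.65 kHz.
74.6 kHz mod fs = 17.65 kHz.
17.65 kHz ≤ fs/2 = 28.475 kHz, appears at 17.65 kHz.
Distinct values: {15 kHz, 17.1 kHz, 17.65 kHz}.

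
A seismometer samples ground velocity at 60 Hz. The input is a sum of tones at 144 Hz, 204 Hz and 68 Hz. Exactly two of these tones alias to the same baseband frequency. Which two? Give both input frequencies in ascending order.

fs/2 = 30 Hz.
144 Hz mod fs = 24 Hz.
24 Hz ≤ fs/2 = 30 Hz, appears at 24 Hz.
204 Hz mod fs = 24 Hz.
24 Hz ≤ fs/2 = 30 Hz, appears at 24 Hz.
68 Hz mod fs = 8 Hz.
8 Hz ≤ fs/2 = 30 Hz, appears at 8 Hz.
144 Hz and 204 Hz both map to 24 Hz.

144 Hz, 204 Hz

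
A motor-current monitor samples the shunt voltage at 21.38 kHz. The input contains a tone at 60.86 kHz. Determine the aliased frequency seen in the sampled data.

60.86 kHz mod fs = 18.1 kHz.
18.1 kHz > fs/2 = 10.69 kHz, folds to fs − 18.1 kHz = 3.28 kHz.

3.28 kHz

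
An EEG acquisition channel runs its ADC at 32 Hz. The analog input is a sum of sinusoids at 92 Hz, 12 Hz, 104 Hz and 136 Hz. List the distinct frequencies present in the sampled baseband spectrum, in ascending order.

fs/2 = 16 Hz.
92 Hz mod fs = 28 Hz.
28 Hz > fs/2 = 16 Hz, folds to fs − 28 Hz = 4 Hz.
12 Hz ≤ fs/2 = 16 Hz, passes unchanged.
104 Hz mod fs = 8 Hz.
8 Hz ≤ fs/2 = 16 Hz, appears at 8 Hz.
136 Hz mod fs = 8 Hz.
8 Hz ≤ fs/2 = 16 Hz, appears at 8 Hz.
Distinct values: {4 Hz, 8 Hz, 12 Hz}.

4 Hz, 8 Hz, 12 Hz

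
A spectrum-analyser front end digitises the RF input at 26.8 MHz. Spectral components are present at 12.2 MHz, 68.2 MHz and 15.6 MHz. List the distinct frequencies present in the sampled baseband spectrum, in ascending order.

11.2 MHz, 12.2 MHz

fs/2 = 13.4 MHz.
12.2 MHz ≤ fs/2 = 13.4 MHz, passes unchanged.
68.2 MHz mod fs = 14.6 MHz.
14.6 MHz > fs/2 = 13.4 MHz, folds to fs − 14.6 MHz = 12.2 MHz.
15.6 MHz > fs/2 = 13.4 MHz, folds to fs − 15.6 MHz = 11.2 MHz.
Distinct values: {11.2 MHz, 12.2 MHz}.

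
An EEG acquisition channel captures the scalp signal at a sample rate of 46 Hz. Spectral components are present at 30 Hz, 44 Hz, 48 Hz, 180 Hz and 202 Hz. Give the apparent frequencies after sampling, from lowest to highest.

fs/2 = 23 Hz.
30 Hz > fs/2 = 23 Hz, folds to fs − 30 Hz = 16 Hz.
44 Hz > fs/2 = 23 Hz, folds to fs − 44 Hz = 2 Hz.
48 Hz mod fs = 2 Hz.
2 Hz ≤ fs/2 = 23 Hz, appears at 2 Hz.
180 Hz mod fs = 42 Hz.
42 Hz > fs/2 = 23 Hz, folds to fs − 42 Hz = 4 Hz.
202 Hz mod fs = 18 Hz.
18 Hz ≤ fs/2 = 23 Hz, appears at 18 Hz.
Distinct values: {2 Hz, 4 Hz, 16 Hz, 18 Hz}.

2 Hz, 4 Hz, 16 Hz, 18 Hz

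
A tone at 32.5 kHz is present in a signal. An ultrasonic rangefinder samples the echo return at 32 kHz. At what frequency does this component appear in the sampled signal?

32.5 kHz mod fs = 0.5 kHz.
0.5 kHz ≤ fs/2 = 16 kHz, appears at 0.5 kHz.

0.5 kHz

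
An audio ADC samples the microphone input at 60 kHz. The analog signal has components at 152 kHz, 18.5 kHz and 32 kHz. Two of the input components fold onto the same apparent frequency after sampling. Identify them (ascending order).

fs/2 = 30 kHz.
152 kHz mod fs = 32 kHz.
32 kHz > fs/2 = 30 kHz, folds to fs − 32 kHz = 28 kHz.
18.5 kHz ≤ fs/2 = 30 kHz, passes unchanged.
32 kHz > fs/2 = 30 kHz, folds to fs − 32 kHz = 28 kHz.
32 kHz and 152 kHz both map to 28 kHz.

32 kHz, 152 kHz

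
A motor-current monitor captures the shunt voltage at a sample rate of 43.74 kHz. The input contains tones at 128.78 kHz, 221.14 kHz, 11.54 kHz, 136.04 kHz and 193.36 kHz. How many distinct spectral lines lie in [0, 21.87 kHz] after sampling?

4

fs/2 = 21.87 kHz.
128.78 kHz mod fs = 41.3 kHz.
41.3 kHz > fs/2 = 21.87 kHz, folds to fs − 41.3 kHz = 2.44 kHz.
221.14 kHz mod fs = 2.44 kHz.
2.44 kHz ≤ fs/2 = 21.87 kHz, appears at 2.44 kHz.
11.54 kHz ≤ fs/2 = 21.87 kHz, passes unchanged.
136.04 kHz mod fs = 4.82 kHz.
4.82 kHz ≤ fs/2 = 21.87 kHz, appears at 4.82 kHz.
193.36 kHz mod fs = 18.4 kHz.
18.4 kHz ≤ fs/2 = 21.87 kHz, appears at 18.4 kHz.
Distinct values: {2.44 kHz, 4.82 kHz, 11.54 kHz, 18.4 kHz} → 4.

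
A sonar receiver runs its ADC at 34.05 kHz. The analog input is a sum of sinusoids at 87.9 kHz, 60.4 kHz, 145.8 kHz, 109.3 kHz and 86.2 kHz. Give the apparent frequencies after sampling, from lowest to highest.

7.15 kHz, 7.7 kHz, 9.6 kHz, 14.25 kHz, 15.95 kHz

fs/2 = 17.025 kHz.
87.9 kHz mod fs = 19.8 kHz.
19.8 kHz > fs/2 = 17.025 kHz, folds to fs − 19.8 kHz = 14.25 kHz.
60.4 kHz mod fs = 26.35 kHz.
26.35 kHz > fs/2 = 17.025 kHz, folds to fs − 26.35 kHz = 7.7 kHz.
145.8 kHz mod fs = 9.6 kHz.
9.6 kHz ≤ fs/2 = 17.025 kHz, appears at 9.6 kHz.
109.3 kHz mod fs = 7.15 kHz.
7.15 kHz ≤ fs/2 = 17.025 kHz, appears at 7.15 kHz.
86.2 kHz mod fs = 18.1 kHz.
18.1 kHz > fs/2 = 17.025 kHz, folds to fs − 18.1 kHz = 15.95 kHz.
Distinct values: {7.15 kHz, 7.7 kHz, 9.6 kHz, 14.25 kHz, 15.95 kHz}.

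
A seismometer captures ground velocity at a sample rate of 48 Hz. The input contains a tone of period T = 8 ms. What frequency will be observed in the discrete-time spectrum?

T = 8 ms → f = 1/T = 125 Hz.
125 Hz mod fs = 29 Hz.
29 Hz > fs/2 = 24 Hz, folds to fs − 29 Hz = 19 Hz.

19 Hz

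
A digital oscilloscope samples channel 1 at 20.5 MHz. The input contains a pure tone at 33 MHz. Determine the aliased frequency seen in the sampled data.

33 MHz mod fs = 12.5 MHz.
12.5 MHz > fs/2 = 10.25 MHz, folds to fs − 12.5 MHz = 8 MHz.

8 MHz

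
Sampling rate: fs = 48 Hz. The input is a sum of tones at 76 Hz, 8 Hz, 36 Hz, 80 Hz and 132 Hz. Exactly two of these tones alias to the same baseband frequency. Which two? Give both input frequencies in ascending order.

fs/2 = 24 Hz.
76 Hz mod fs = 28 Hz.
28 Hz > fs/2 = 24 Hz, folds to fs − 28 Hz = 20 Hz.
8 Hz ≤ fs/2 = 24 Hz, passes unchanged.
36 Hz > fs/2 = 24 Hz, folds to fs − 36 Hz = 12 Hz.
80 Hz mod fs = 32 Hz.
32 Hz > fs/2 = 24 Hz, folds to fs − 32 Hz = 16 Hz.
132 Hz mod fs = 36 Hz.
36 Hz > fs/2 = 24 Hz, folds to fs − 36 Hz = 12 Hz.
36 Hz and 132 Hz both map to 12 Hz.

36 Hz, 132 Hz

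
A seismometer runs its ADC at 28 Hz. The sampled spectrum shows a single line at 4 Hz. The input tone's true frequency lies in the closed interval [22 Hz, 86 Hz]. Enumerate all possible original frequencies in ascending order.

24 Hz, 32 Hz, 52 Hz, 60 Hz, 80 Hz

Frequencies that alias to 4 Hz are k·fs ± 4 Hz for integer k ≥ 0.
k=0: 4 Hz.
k=1: 24 Hz, 32 Hz.
k=2: 52 Hz, 60 Hz.
k=3: 80 Hz, 88 Hz.
k=4: 108 Hz, 116 Hz.
Within [22 Hz, 86 Hz]: 24 Hz, 32 Hz, 52 Hz, 60 Hz, 80 Hz.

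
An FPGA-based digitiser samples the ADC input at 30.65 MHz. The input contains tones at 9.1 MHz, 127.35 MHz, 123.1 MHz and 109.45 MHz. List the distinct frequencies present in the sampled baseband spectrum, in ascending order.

fs/2 = 15.325 MHz.
9.1 MHz ≤ fs/2 = 15.325 MHz, passes unchanged.
127.35 MHz mod fs = 4.75 MHz.
4.75 MHz ≤ fs/2 = 15.325 MHz, appears at 4.75 MHz.
123.1 MHz mod fs = 0.5 MHz.
0.5 MHz ≤ fs/2 = 15.325 MHz, appears at 0.5 MHz.
109.45 MHz mod fs = 17.5 MHz.
17.5 MHz > fs/2 = 15.325 MHz, folds to fs − 17.5 MHz = 13.15 MHz.
Distinct values: {0.5 MHz, 4.75 MHz, 9.1 MHz, 13.15 MHz}.

0.5 MHz, 4.75 MHz, 9.1 MHz, 13.15 MHz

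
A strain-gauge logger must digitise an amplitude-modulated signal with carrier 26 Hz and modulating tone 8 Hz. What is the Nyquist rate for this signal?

AM sidebands sit at fc ± fm = 18 Hz and 34 Hz.
Highest-frequency component: 34 Hz.
Nyquist rate = 2 × 34 Hz = 68 Hz.

68 Hz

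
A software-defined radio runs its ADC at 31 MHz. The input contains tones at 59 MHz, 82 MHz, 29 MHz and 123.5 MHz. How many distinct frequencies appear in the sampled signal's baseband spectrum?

fs/2 = 15.5 MHz.
59 MHz mod fs = 28 MHz.
28 MHz > fs/2 = 15.5 MHz, folds to fs − 28 MHz = 3 MHz.
82 MHz mod fs = 20 MHz.
20 MHz > fs/2 = 15.5 MHz, folds to fs − 20 MHz = 11 MHz.
29 MHz > fs/2 = 15.5 MHz, folds to fs − 29 MHz = 2 MHz.
123.5 MHz mod fs = 30.5 MHz.
30.5 MHz > fs/2 = 15.5 MHz, folds to fs − 30.5 MHz = 0.5 MHz.
Distinct values: {0.5 MHz, 2 MHz, 3 MHz, 11 MHz} → 4.

4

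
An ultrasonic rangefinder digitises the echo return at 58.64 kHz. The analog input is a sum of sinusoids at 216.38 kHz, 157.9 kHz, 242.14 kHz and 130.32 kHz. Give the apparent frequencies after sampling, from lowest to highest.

7.58 kHz, 13.04 kHz, 18.02 kHz, 18.18 kHz

fs/2 = 29.32 kHz.
216.38 kHz mod fs = 40.46 kHz.
40.46 kHz > fs/2 = 29.32 kHz, folds to fs − 40.46 kHz = 18.18 kHz.
157.9 kHz mod fs = 40.62 kHz.
40.62 kHz > fs/2 = 29.32 kHz, folds to fs − 40.62 kHz = 18.02 kHz.
242.14 kHz mod fs = 7.58 kHz.
7.58 kHz ≤ fs/2 = 29.32 kHz, appears at 7.58 kHz.
130.32 kHz mod fs = 13.04 kHz.
13.04 kHz ≤ fs/2 = 29.32 kHz, appears at 13.04 kHz.
Distinct values: {7.58 kHz, 13.04 kHz, 18.02 kHz, 18.18 kHz}.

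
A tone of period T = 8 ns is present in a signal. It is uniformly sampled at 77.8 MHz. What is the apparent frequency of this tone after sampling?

T = 8 ns → f = 1/T = 125 MHz.
125 MHz mod fs = 47.2 MHz.
47.2 MHz > fs/2 = 38.9 MHz, folds to fs − 47.2 MHz = 30.6 MHz.

30.6 MHz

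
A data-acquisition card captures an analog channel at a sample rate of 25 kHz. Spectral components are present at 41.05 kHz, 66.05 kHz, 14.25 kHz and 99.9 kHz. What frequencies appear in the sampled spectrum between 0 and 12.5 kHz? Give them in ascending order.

0.1 kHz, 8.95 kHz, 10.75 kHz

fs/2 = 12.5 kHz.
41.05 kHz mod fs = 16.05 kHz.
16.05 kHz > fs/2 = 12.5 kHz, folds to fs − 16.05 kHz = 8.95 kHz.
66.05 kHz mod fs = 16.05 kHz.
16.05 kHz > fs/2 = 12.5 kHz, folds to fs − 16.05 kHz = 8.95 kHz.
14.25 kHz > fs/2 = 12.5 kHz, folds to fs − 14.25 kHz = 10.75 kHz.
99.9 kHz mod fs = 24.9 kHz.
24.9 kHz > fs/2 = 12.5 kHz, folds to fs − 24.9 kHz = 0.1 kHz.
Distinct values: {0.1 kHz, 8.95 kHz, 10.75 kHz}.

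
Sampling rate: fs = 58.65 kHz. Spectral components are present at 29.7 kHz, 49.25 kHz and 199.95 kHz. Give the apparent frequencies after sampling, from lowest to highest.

fs/2 = 29.325 kHz.
29.7 kHz > fs/2 = 29.325 kHz, folds to fs − 29.7 kHz = 28.95 kHz.
49.25 kHz > fs/2 = 29.325 kHz, folds to fs − 49.25 kHz = 9.4 kHz.
199.95 kHz mod fs = 24 kHz.
24 kHz ≤ fs/2 = 29.325 kHz, appears at 24 kHz.
Distinct values: {9.4 kHz, 24 kHz, 28.95 kHz}.

9.4 kHz, 24 kHz, 28.95 kHz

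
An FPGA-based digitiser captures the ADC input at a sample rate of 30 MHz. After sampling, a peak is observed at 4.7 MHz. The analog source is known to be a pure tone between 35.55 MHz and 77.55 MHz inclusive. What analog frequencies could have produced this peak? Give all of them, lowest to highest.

Frequencies that alias to 4.7 MHz are k·fs ± 4.7 MHz for integer k ≥ 0.
k=0: 4.7 MHz.
k=1: 25.3 MHz, 34.7 MHz.
k=2: 55.3 MHz, 64.7 MHz.
k=3: 85.3 MHz, 94.7 MHz.
Within [35.55 MHz, 77.55 MHz]: 55.3 MHz, 64.7 MHz.

55.3 MHz, 64.7 MHz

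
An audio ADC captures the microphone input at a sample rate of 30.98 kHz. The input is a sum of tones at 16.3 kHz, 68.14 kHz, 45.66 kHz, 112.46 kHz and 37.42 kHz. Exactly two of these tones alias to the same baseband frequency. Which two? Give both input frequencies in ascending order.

16.3 kHz, 45.66 kHz

fs/2 = 15.49 kHz.
16.3 kHz > fs/2 = 15.49 kHz, folds to fs − 16.3 kHz = 14.68 kHz.
68.14 kHz mod fs = 6.18 kHz.
6.18 kHz ≤ fs/2 = 15.49 kHz, appears at 6.18 kHz.
45.66 kHz mod fs = 14.68 kHz.
14.68 kHz ≤ fs/2 = 15.49 kHz, appears at 14.68 kHz.
112.46 kHz mod fs = 19.52 kHz.
19.52 kHz > fs/2 = 15.49 kHz, folds to fs − 19.52 kHz = 11.46 kHz.
37.42 kHz mod fs = 6.44 kHz.
6.44 kHz ≤ fs/2 = 15.49 kHz, appears at 6.44 kHz.
16.3 kHz and 45.66 kHz both map to 14.68 kHz.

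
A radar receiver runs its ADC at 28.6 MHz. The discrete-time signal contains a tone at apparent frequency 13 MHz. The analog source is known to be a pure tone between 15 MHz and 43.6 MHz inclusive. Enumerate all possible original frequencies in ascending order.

Frequencies that alias to 13 MHz are k·fs ± 13 MHz for integer k ≥ 0.
k=0: 13 MHz.
k=1: 15.6 MHz, 41.6 MHz.
k=2: 44.2 MHz, 70.2 MHz.
Within [15 MHz, 43.6 MHz]: 15.6 MHz, 41.6 MHz.

15.6 MHz, 41.6 MHz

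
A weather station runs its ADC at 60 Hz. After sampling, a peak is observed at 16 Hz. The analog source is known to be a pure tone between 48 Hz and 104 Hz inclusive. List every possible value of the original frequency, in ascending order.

Frequencies that alias to 16 Hz are k·fs ± 16 Hz for integer k ≥ 0.
k=0: 16 Hz.
k=1: 44 Hz, 76 Hz.
k=2: 104 Hz, 136 Hz.
k=3: 164 Hz, 196 Hz.
Within [48 Hz, 104 Hz]: 76 Hz, 104 Hz.

76 Hz, 104 Hz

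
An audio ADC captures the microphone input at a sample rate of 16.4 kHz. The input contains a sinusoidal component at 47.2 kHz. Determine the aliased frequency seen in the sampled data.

2 kHz

47.2 kHz mod fs = 14.4 kHz.
14.4 kHz > fs/2 = 8.2 kHz, folds to fs − 14.4 kHz = 2 kHz.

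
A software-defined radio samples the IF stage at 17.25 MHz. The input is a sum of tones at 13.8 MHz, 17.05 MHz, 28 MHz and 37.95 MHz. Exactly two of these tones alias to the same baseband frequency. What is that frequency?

3.45 MHz

fs/2 = 8.625 MHz.
13.8 MHz > fs/2 = 8.625 MHz, folds to fs − 13.8 MHz = 3.45 MHz.
17.05 MHz > fs/2 = 8.625 MHz, folds to fs − 17.05 MHz = 0.2 MHz.
28 MHz mod fs = 10.75 MHz.
10.75 MHz > fs/2 = 8.625 MHz, folds to fs − 10.75 MHz = 6.5 MHz.
37.95 MHz mod fs = 3.45 MHz.
3.45 MHz ≤ fs/2 = 8.625 MHz, appears at 3.45 MHz.
13.8 MHz and 37.95 MHz both map to 3.45 MHz.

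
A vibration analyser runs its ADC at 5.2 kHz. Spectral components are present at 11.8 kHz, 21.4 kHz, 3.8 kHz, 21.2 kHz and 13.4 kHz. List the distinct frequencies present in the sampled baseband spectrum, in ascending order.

0.4 kHz, 0.6 kHz, 1.4 kHz, 2.2 kHz

fs/2 = 2.6 kHz.
11.8 kHz mod fs = 1.4 kHz.
1.4 kHz ≤ fs/2 = 2.6 kHz, appears at 1.4 kHz.
21.4 kHz mod fs = 0.6 kHz.
0.6 kHz ≤ fs/2 = 2.6 kHz, appears at 0.6 kHz.
3.8 kHz > fs/2 = 2.6 kHz, folds to fs − 3.8 kHz = 1.4 kHz.
21.2 kHz mod fs = 0.4 kHz.
0.4 kHz ≤ fs/2 = 2.6 kHz, appears at 0.4 kHz.
13.4 kHz mod fs = 3 kHz.
3 kHz > fs/2 = 2.6 kHz, folds to fs − 3 kHz = 2.2 kHz.
Distinct values: {0.4 kHz, 0.6 kHz, 1.4 kHz, 2.2 kHz}.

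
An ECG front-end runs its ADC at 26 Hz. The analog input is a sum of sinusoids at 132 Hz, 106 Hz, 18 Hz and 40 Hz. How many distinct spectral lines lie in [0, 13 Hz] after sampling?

3

fs/2 = 13 Hz.
132 Hz mod fs = 2 Hz.
2 Hz ≤ fs/2 = 13 Hz, appears at 2 Hz.
106 Hz mod fs = 2 Hz.
2 Hz ≤ fs/2 = 13 Hz, appears at 2 Hz.
18 Hz > fs/2 = 13 Hz, folds to fs − 18 Hz = 8 Hz.
40 Hz mod fs = 14 Hz.
14 Hz > fs/2 = 13 Hz, folds to fs − 14 Hz = 12 Hz.
Distinct values: {2 Hz, 8 Hz, 12 Hz} → 3.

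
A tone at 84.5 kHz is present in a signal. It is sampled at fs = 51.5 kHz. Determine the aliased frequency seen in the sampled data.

84.5 kHz mod fs = 33 kHz.
33 kHz > fs/2 = 25.75 kHz, folds to fs − 33 kHz = 18.5 kHz.

18.5 kHz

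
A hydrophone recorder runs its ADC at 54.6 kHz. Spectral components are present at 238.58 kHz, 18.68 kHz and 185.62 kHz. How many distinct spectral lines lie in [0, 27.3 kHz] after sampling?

3

fs/2 = 27.3 kHz.
238.58 kHz mod fs = 20.18 kHz.
20.18 kHz ≤ fs/2 = 27.3 kHz, appears at 20.18 kHz.
18.68 kHz ≤ fs/2 = 27.3 kHz, passes unchanged.
185.62 kHz mod fs = 21.82 kHz.
21.82 kHz ≤ fs/2 = 27.3 kHz, appears at 21.82 kHz.
Distinct values: {18.68 kHz, 20.18 kHz, 21.82 kHz} → 3.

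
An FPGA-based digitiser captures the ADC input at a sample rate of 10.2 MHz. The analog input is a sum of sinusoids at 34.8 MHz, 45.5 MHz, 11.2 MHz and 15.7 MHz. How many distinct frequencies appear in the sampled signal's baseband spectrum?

3

fs/2 = 5.1 MHz.
34.8 MHz mod fs = 4.2 MHz.
4.2 MHz ≤ fs/2 = 5.1 MHz, appears at 4.2 MHz.
45.5 MHz mod fs = 4.7 MHz.
4.7 MHz ≤ fs/2 = 5.1 MHz, appears at 4.7 MHz.
11.2 MHz mod fs = 1 MHz.
1 MHz ≤ fs/2 = 5.1 MHz, appears at 1 MHz.
15.7 MHz mod fs = 5.5 MHz.
5.5 MHz > fs/2 = 5.1 MHz, folds to fs − 5.5 MHz = 4.7 MHz.
Distinct values: {1 MHz, 4.2 MHz, 4.7 MHz} → 3.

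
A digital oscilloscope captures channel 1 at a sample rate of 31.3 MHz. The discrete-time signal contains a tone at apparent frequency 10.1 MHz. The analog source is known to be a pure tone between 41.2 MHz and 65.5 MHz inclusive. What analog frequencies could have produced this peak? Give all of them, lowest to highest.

Frequencies that alias to 10.1 MHz are k·fs ± 10.1 MHz for integer k ≥ 0.
k=0: 10.1 MHz.
k=1: 21.2 MHz, 41.4 MHz.
k=2: 52.5 MHz, 72.7 MHz.
k=3: 83.8 MHz, 104 MHz.
Within [41.2 MHz, 65.5 MHz]: 41.4 MHz, 52.5 MHz.

41.4 MHz, 52.5 MHz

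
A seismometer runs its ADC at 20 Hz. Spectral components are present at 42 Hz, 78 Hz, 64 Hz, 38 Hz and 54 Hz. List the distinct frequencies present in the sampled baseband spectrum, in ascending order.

fs/2 = 10 Hz.
42 Hz mod fs = 2 Hz.
2 Hz ≤ fs/2 = 10 Hz, appears at 2 Hz.
78 Hz mod fs = 18 Hz.
18 Hz > fs/2 = 10 Hz, folds to fs − 18 Hz = 2 Hz.
64 Hz mod fs = 4 Hz.
4 Hz ≤ fs/2 = 10 Hz, appears at 4 Hz.
38 Hz mod fs = 18 Hz.
18 Hz > fs/2 = 10 Hz, folds to fs − 18 Hz = 2 Hz.
54 Hz mod fs = 14 Hz.
14 Hz > fs/2 = 10 Hz, folds to fs − 14 Hz = 6 Hz.
Distinct values: {2 Hz, 4 Hz, 6 Hz}.

2 Hz, 4 Hz, 6 Hz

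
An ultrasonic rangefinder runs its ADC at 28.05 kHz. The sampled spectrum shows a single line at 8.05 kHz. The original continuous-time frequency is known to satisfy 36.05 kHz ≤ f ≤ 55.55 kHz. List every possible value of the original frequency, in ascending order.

Frequencies that alias to 8.05 kHz are k·fs ± 8.05 kHz for integer k ≥ 0.
k=0: 8.05 kHz.
k=1: 20 kHz, 36.1 kHz.
k=2: 48.05 kHz, 64.15 kHz.
k=3: 76.1 kHz, 92.2 kHz.
Within [36.05 kHz, 55.55 kHz]: 36.1 kHz, 48.05 kHz.

36.1 kHz, 48.05 kHz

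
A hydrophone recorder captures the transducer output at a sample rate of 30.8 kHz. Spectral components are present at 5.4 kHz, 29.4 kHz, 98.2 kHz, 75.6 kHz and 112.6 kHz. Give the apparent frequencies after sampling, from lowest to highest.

1.4 kHz, 5.4 kHz, 5.8 kHz, 10.6 kHz, 14 kHz

fs/2 = 15.4 kHz.
5.4 kHz ≤ fs/2 = 15.4 kHz, passes unchanged.
29.4 kHz > fs/2 = 15.4 kHz, folds to fs − 29.4 kHz = 1.4 kHz.
98.2 kHz mod fs = 5.8 kHz.
5.8 kHz ≤ fs/2 = 15.4 kHz, appears at 5.8 kHz.
75.6 kHz mod fs = 14 kHz.
14 kHz ≤ fs/2 = 15.4 kHz, appears at 14 kHz.
112.6 kHz mod fs = 20.2 kHz.
20.2 kHz > fs/2 = 15.4 kHz, folds to fs − 20.2 kHz = 10.6 kHz.
Distinct values: {1.4 kHz, 5.4 kHz, 5.8 kHz, 10.6 kHz, 14 kHz}.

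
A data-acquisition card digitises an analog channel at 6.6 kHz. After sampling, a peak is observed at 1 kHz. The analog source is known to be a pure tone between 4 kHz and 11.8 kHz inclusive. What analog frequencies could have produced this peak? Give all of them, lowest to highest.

5.6 kHz, 7.6 kHz

Frequencies that alias to 1 kHz are k·fs ± 1 kHz for integer k ≥ 0.
k=0: 1 kHz.
k=1: 5.6 kHz, 7.6 kHz.
k=2: 12.2 kHz, 14.2 kHz.
Within [4 kHz, 11.8 kHz]: 5.6 kHz, 7.6 kHz.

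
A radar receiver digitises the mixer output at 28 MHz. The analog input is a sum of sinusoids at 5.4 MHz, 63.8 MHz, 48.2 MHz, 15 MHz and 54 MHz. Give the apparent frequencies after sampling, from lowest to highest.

2 MHz, 5.4 MHz, 7.8 MHz, 13 MHz

fs/2 = 14 MHz.
5.4 MHz ≤ fs/2 = 14 MHz, passes unchanged.
63.8 MHz mod fs = 7.8 MHz.
7.8 MHz ≤ fs/2 = 14 MHz, appears at 7.8 MHz.
48.2 MHz mod fs = 20.2 MHz.
20.2 MHz > fs/2 = 14 MHz, folds to fs − 20.2 MHz = 7.8 MHz.
15 MHz > fs/2 = 14 MHz, folds to fs − 15 MHz = 13 MHz.
54 MHz mod fs = 26 MHz.
26 MHz > fs/2 = 14 MHz, folds to fs − 26 MHz = 2 MHz.
Distinct values: {2 MHz, 5.4 MHz, 7.8 MHz, 13 MHz}.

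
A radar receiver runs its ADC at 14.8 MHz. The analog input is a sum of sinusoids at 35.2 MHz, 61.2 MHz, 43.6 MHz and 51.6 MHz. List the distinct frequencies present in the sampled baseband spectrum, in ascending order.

0.8 MHz, 2 MHz, 5.6 MHz, 7.2 MHz

fs/2 = 7.4 MHz.
35.2 MHz mod fs = 5.6 MHz.
5.6 MHz ≤ fs/2 = 7.4 MHz, appears at 5.6 MHz.
61.2 MHz mod fs = 2 MHz.
2 MHz ≤ fs/2 = 7.4 MHz, appears at 2 MHz.
43.6 MHz mod fs = 14 MHz.
14 MHz > fs/2 = 7.4 MHz, folds to fs − 14 MHz = 0.8 MHz.
51.6 MHz mod fs = 7.2 MHz.
7.2 MHz ≤ fs/2 = 7.4 MHz, appears at 7.2 MHz.
Distinct values: {0.8 MHz, 2 MHz, 5.6 MHz, 7.2 MHz}.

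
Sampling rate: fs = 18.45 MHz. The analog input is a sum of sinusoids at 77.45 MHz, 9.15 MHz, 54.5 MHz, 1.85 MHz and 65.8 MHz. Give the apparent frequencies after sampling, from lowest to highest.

fs/2 = 9.225 MHz.
77.45 MHz mod fs = 3.65 MHz.
3.65 MHz ≤ fs/2 = 9.225 MHz, appears at 3.65 MHz.
9.15 MHz ≤ fs/2 = 9.225 MHz, passes unchanged.
54.5 MHz mod fs = 17.6 MHz.
17.6 MHz > fs/2 = 9.225 MHz, folds to fs − 17.6 MHz = 0.85 MHz.
1.85 MHz ≤ fs/2 = 9.225 MHz, passes unchanged.
65.8 MHz mod fs = 10.45 MHz.
10.45 MHz > fs/2 = 9.225 MHz, folds to fs − 10.45 MHz = 8 MHz.
Distinct values: {0.85 MHz, 1.85 MHz, 3.65 MHz, 8 MHz, 9.15 MHz}.

0.85 MHz, 1.85 MHz, 3.65 MHz, 8 MHz, 9.15 MHz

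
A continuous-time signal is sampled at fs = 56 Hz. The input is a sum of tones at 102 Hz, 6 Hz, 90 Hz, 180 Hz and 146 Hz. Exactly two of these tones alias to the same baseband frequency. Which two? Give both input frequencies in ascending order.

fs/2 = 28 Hz.
102 Hz mod fs = 46 Hz.
46 Hz > fs/2 = 28 Hz, folds to fs − 46 Hz = 10 Hz.
6 Hz ≤ fs/2 = 28 Hz, passes unchanged.
90 Hz mod fs = 34 Hz.
34 Hz > fs/2 = 28 Hz, folds to fs − 34 Hz = 22 Hz.
180 Hz mod fs = 12 Hz.
12 Hz ≤ fs/2 = 28 Hz, appears at 12 Hz.
146 Hz mod fs = 34 Hz.
34 Hz > fs/2 = 28 Hz, folds to fs − 34 Hz = 22 Hz.
90 Hz and 146 Hz both map to 22 Hz.

90 Hz, 146 Hz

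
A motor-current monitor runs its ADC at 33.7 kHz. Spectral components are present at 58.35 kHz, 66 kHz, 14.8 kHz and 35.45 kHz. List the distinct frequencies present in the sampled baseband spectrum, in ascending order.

fs/2 = 16.85 kHz.
58.35 kHz mod fs = 24.65 kHz.
24.65 kHz > fs/2 = 16.85 kHz, folds to fs − 24.65 kHz = 9.05 kHz.
66 kHz mod fs = 32.3 kHz.
32.3 kHz > fs/2 = 16.85 kHz, folds to fs − 32.3 kHz = 1.4 kHz.
14.8 kHz ≤ fs/2 = 16.85 kHz, passes unchanged.
35.45 kHz mod fs = 1.75 kHz.
1.75 kHz ≤ fs/2 = 16.85 kHz, appears at 1.75 kHz.
Distinct values: {1.4 kHz, 1.75 kHz, 9.05 kHz, 14.8 kHz}.

1.4 kHz, 1.75 kHz, 9.05 kHz, 14.8 kHz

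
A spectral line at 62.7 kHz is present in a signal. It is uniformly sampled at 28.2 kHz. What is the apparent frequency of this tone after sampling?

62.7 kHz mod fs = 6.3 kHz.
6.3 kHz ≤ fs/2 = 14.1 kHz, appears at 6.3 kHz.

6.3 kHz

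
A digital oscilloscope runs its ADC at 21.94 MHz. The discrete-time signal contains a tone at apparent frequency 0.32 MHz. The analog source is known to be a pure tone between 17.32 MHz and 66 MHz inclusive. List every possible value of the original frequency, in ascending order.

Frequencies that alias to 0.32 MHz are k·fs ± 0.32 MHz for integer k ≥ 0.
k=0: 0.32 MHz.
k=1: 21.62 MHz, 22.26 MHz.
k=2: 43.56 MHz, 44.2 MHz.
k=3: 65.5 MHz, 66.14 MHz.
k=4: 87.44 MHz, 88.08 MHz.
Within [17.32 MHz, 66 MHz]: 21.62 MHz, 22.26 MHz, 43.56 MHz, 44.2 MHz, 65.5 MHz.

21.62 MHz, 22.26 MHz, 43.56 MHz, 44.2 MHz, 65.5 MHz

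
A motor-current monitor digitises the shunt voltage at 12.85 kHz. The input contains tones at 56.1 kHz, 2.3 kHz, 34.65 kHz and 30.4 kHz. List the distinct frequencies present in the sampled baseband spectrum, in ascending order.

fs/2 = 6.425 kHz.
56.1 kHz mod fs = 4.7 kHz.
4.7 kHz ≤ fs/2 = 6.425 kHz, appears at 4.7 kHz.
2.3 kHz ≤ fs/2 = 6.425 kHz, passes unchanged.
34.65 kHz mod fs = 8.95 kHz.
8.95 kHz > fs/2 = 6.425 kHz, folds to fs − 8.95 kHz = 3.9 kHz.
30.4 kHz mod fs = 4.7 kHz.
4.7 kHz ≤ fs/2 = 6.425 kHz, appears at 4.7 kHz.
Distinct values: {2.3 kHz, 3.9 kHz, 4.7 kHz}.

2.3 kHz, 3.9 kHz, 4.7 kHz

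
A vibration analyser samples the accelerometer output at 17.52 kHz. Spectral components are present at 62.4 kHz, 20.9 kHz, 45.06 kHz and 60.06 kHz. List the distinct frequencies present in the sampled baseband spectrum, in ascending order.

3.38 kHz, 7.5 kHz, 7.68 kHz

fs/2 = 8.76 kHz.
62.4 kHz mod fs = 9.84 kHz.
9.84 kHz > fs/2 = 8.76 kHz, folds to fs − 9.84 kHz = 7.68 kHz.
20.9 kHz mod fs = 3.38 kHz.
3.38 kHz ≤ fs/2 = 8.76 kHz, appears at 3.38 kHz.
45.06 kHz mod fs = 10.02 kHz.
10.02 kHz > fs/2 = 8.76 kHz, folds to fs − 10.02 kHz = 7.5 kHz.
60.06 kHz mod fs = 7.5 kHz.
7.5 kHz ≤ fs/2 = 8.76 kHz, appears at 7.5 kHz.
Distinct values: {3.38 kHz, 7.5 kHz, 7.68 kHz}.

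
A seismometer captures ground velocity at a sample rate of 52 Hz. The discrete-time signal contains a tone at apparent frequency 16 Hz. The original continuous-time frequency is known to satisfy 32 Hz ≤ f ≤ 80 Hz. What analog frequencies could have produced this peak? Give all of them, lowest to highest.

36 Hz, 68 Hz

Frequencies that alias to 16 Hz are k·fs ± 16 Hz for integer k ≥ 0.
k=0: 16 Hz.
k=1: 36 Hz, 68 Hz.
k=2: 88 Hz, 120 Hz.
Within [32 Hz, 80 Hz]: 36 Hz, 68 Hz.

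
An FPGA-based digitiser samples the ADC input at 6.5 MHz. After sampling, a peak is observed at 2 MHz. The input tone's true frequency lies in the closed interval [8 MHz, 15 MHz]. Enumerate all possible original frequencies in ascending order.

Frequencies that alias to 2 MHz are k·fs ± 2 MHz for integer k ≥ 0.
k=0: 2 MHz.
k=1: 4.5 MHz, 8.5 MHz.
k=2: 11 MHz, 15 MHz.
k=3: 17.5 MHz, 21.5 MHz.
Within [8 MHz, 15 MHz]: 8.5 MHz, 11 MHz, 15 MHz.

8.5 MHz, 11 MHz, 15 MHz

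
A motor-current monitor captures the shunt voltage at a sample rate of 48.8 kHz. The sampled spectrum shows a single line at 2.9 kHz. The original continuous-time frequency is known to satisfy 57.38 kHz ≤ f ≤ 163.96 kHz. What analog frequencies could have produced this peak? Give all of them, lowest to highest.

94.7 kHz, 100.5 kHz, 143.5 kHz, 149.3 kHz

Frequencies that alias to 2.9 kHz are k·fs ± 2.9 kHz for integer k ≥ 0.
k=0: 2.9 kHz.
k=1: 45.9 kHz, 51.7 kHz.
k=2: 94.7 kHz, 100.5 kHz.
k=3: 143.5 kHz, 149.3 kHz.
k=4: 192.3 kHz, 198.1 kHz.
Within [57.38 kHz, 163.96 kHz]: 94.7 kHz, 100.5 kHz, 143.5 kHz, 149.3 kHz.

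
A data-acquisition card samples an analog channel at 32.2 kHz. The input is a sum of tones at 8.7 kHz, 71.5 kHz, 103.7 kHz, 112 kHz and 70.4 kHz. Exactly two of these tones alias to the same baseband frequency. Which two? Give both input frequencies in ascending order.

fs/2 = 16.1 kHz.
8.7 kHz ≤ fs/2 = 16.1 kHz, passes unchanged.
71.5 kHz mod fs = 7.1 kHz.
7.1 kHz ≤ fs/2 = 16.1 kHz, appears at 7.1 kHz.
103.7 kHz mod fs = 7.1 kHz.
7.1 kHz ≤ fs/2 = 16.1 kHz, appears at 7.1 kHz.
112 kHz mod fs = 15.4 kHz.
15.4 kHz ≤ fs/2 = 16.1 kHz, appears at 15.4 kHz.
70.4 kHz mod fs = 6 kHz.
6 kHz ≤ fs/2 = 16.1 kHz, appears at 6 kHz.
71.5 kHz and 103.7 kHz both map to 7.1 kHz.

71.5 kHz, 103.7 kHz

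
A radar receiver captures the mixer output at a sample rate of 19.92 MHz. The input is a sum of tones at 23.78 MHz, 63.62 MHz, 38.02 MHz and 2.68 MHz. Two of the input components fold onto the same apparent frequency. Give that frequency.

fs/2 = 9.96 MHz.
23.78 MHz mod fs = 3.86 MHz.
3.86 MHz ≤ fs/2 = 9.96 MHz, appears at 3.86 MHz.
63.62 MHz mod fs = 3.86 MHz.
3.86 MHz ≤ fs/2 = 9.96 MHz, appears at 3.86 MHz.
38.02 MHz mod fs = 18.1 MHz.
18.1 MHz > fs/2 = 9.96 MHz, folds to fs − 18.1 MHz = 1.82 MHz.
2.68 MHz ≤ fs/2 = 9.96 MHz, passes unchanged.
23.78 MHz and 63.62 MHz both map to 3.86 MHz.

3.86 MHz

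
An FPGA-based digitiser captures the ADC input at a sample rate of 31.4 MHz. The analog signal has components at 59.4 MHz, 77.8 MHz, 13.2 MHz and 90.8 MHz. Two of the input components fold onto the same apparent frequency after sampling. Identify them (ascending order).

fs/2 = 15.7 MHz.
59.4 MHz mod fs = 28 MHz.
28 MHz > fs/2 = 15.7 MHz, folds to fs − 28 MHz = 3.4 MHz.
77.8 MHz mod fs = 15 MHz.
15 MHz ≤ fs/2 = 15.7 MHz, appears at 15 MHz.
13.2 MHz ≤ fs/2 = 15.7 MHz, passes unchanged.
90.8 MHz mod fs = 28 MHz.
28 MHz > fs/2 = 15.7 MHz, folds to fs − 28 MHz = 3.4 MHz.
59.4 MHz and 90.8 MHz both map to 3.4 MHz.

59.4 MHz, 90.8 MHz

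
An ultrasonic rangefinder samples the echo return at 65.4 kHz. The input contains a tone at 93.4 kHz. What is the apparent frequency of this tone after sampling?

28 kHz

93.4 kHz mod fs = 28 kHz.
28 kHz ≤ fs/2 = 32.7 kHz, appears at 28 kHz.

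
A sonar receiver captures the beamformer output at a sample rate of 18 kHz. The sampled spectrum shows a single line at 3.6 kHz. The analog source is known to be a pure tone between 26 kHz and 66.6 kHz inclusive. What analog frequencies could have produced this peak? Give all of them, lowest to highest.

Frequencies that alias to 3.6 kHz are k·fs ± 3.6 kHz for integer k ≥ 0.
k=0: 3.6 kHz.
k=1: 14.4 kHz, 21.6 kHz.
k=2: 32.4 kHz, 39.6 kHz.
k=3: 50.4 kHz, 57.6 kHz.
k=4: 68.4 kHz, 75.6 kHz.
Within [26 kHz, 66.6 kHz]: 32.4 kHz, 39.6 kHz, 50.4 kHz, 57.6 kHz.

32.4 kHz, 39.6 kHz, 50.4 kHz, 57.6 kHz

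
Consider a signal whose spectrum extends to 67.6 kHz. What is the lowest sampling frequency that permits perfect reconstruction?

Nyquist rate = 2 × 67.6 kHz = 135.2 kHz.

135.2 kHz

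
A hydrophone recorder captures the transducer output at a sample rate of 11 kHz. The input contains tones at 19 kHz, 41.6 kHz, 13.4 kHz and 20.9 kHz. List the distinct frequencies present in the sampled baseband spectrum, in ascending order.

1.1 kHz, 2.4 kHz, 3 kHz

fs/2 = 5.5 kHz.
19 kHz mod fs = 8 kHz.
8 kHz > fs/2 = 5.5 kHz, folds to fs − 8 kHz = 3 kHz.
41.6 kHz mod fs = 8.6 kHz.
8.6 kHz > fs/2 = 5.5 kHz, folds to fs − 8.6 kHz = 2.4 kHz.
13.4 kHz mod fs = 2.4 kHz.
2.4 kHz ≤ fs/2 = 5.5 kHz, appears at 2.4 kHz.
20.9 kHz mod fs = 9.9 kHz.
9.9 kHz > fs/2 = 5.5 kHz, folds to fs − 9.9 kHz = 1.1 kHz.
Distinct values: {1.1 kHz, 2.4 kHz, 3 kHz}.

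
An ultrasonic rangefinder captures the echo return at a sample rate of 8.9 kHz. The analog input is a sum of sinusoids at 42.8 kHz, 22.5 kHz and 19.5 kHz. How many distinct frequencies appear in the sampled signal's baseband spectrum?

2

fs/2 = 4.45 kHz.
42.8 kHz mod fs = 7.2 kHz.
7.2 kHz > fs/2 = 4.45 kHz, folds to fs − 7.2 kHz = 1.7 kHz.
22.5 kHz mod fs = 4.7 kHz.
4.7 kHz > fs/2 = 4.45 kHz, folds to fs − 4.7 kHz = 4.2 kHz.
19.5 kHz mod fs = 1.7 kHz.
1.7 kHz ≤ fs/2 = 4.45 kHz, appears at 1.7 kHz.
Distinct values: {1.7 kHz, 4.2 kHz} → 2.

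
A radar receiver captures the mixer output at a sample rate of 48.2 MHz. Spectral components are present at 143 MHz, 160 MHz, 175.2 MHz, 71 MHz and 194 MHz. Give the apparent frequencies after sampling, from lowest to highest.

fs/2 = 24.1 MHz.
143 MHz mod fs = 46.6 MHz.
46.6 MHz > fs/2 = 24.1 MHz, folds to fs − 46.6 MHz = 1.6 MHz.
160 MHz mod fs = 15.4 MHz.
15.4 MHz ≤ fs/2 = 24.1 MHz, appears at 15.4 MHz.
175.2 MHz mod fs = 30.6 MHz.
30.6 MHz > fs/2 = 24.1 MHz, folds to fs − 30.6 MHz = 17.6 MHz.
71 MHz mod fs = 22.8 MHz.
22.8 MHz ≤ fs/2 = 24.1 MHz, appears at 22.8 MHz.
194 MHz mod fs = 1.2 MHz.
1.2 MHz ≤ fs/2 = 24.1 MHz, appears at 1.2 MHz.
Distinct values: {1.2 MHz, 1.6 MHz, 15.4 MHz, 17.6 MHz, 22.8 MHz}.

1.2 MHz, 1.6 MHz, 15.4 MHz, 17.6 MHz, 22.8 MHz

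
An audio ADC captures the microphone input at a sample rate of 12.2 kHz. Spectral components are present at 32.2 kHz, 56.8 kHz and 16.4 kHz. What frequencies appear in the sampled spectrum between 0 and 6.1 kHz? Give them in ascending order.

fs/2 = 6.1 kHz.
32.2 kHz mod fs = 7.8 kHz.
7.8 kHz > fs/2 = 6.1 kHz, folds to fs − 7.8 kHz = 4.4 kHz.
56.8 kHz mod fs = 8 kHz.
8 kHz > fs/2 = 6.1 kHz, folds to fs − 8 kHz = 4.2 kHz.
16.4 kHz mod fs = 4.2 kHz.
4.2 kHz ≤ fs/2 = 6.1 kHz, appears at 4.2 kHz.
Distinct values: {4.2 kHz, 4.4 kHz}.

4.2 kHz, 4.4 kHz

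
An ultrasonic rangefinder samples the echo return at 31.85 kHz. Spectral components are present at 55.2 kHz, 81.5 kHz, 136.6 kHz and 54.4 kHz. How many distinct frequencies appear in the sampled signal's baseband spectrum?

4

fs/2 = 15.925 kHz.
55.2 kHz mod fs = 23.35 kHz.
23.35 kHz > fs/2 = 15.925 kHz, folds to fs − 23.35 kHz = 8.5 kHz.
81.5 kHz mod fs = 17.8 kHz.
17.8 kHz > fs/2 = 15.925 kHz, folds to fs − 17.8 kHz = 14.05 kHz.
136.6 kHz mod fs = 9.2 kHz.
9.2 kHz ≤ fs/2 = 15.925 kHz, appears at 9.2 kHz.
54.4 kHz mod fs = 22.55 kHz.
22.55 kHz > fs/2 = 15.925 kHz, folds to fs − 22.55 kHz = 9.3 kHz.
Distinct values: {8.5 kHz, 9.2 kHz, 9.3 kHz, 14.05 kHz} → 4.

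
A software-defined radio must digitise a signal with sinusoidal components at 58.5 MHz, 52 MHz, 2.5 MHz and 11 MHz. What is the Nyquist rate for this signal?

Highest-frequency component: 58.5 MHz.
Nyquist rate = 2 × 58.5 MHz = 117 MHz.

117 MHz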